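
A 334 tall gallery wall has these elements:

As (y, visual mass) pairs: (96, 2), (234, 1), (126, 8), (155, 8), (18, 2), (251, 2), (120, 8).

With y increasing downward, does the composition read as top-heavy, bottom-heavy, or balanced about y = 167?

top-heavy

Σw = 2 + 1 + 8 + 8 + 2 + 2 + 8 = 31.
y-moment: 2·96 + 1·234 + 8·126 + 8·155 + 2·18 + 2·251 + 8·120 = 4172; centroid 4172/31 ≈ 134.58.
Since 134.6 is above (smaller y than) 167, the composition reads top-heavy.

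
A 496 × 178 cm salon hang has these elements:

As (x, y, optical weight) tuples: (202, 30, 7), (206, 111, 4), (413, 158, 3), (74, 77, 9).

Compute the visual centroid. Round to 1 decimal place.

Weights sum to 7 + 4 + 3 + 9 = 23.
x: (7·202 + 4·206 + 3·413 + 9·74) / 23 = 4143 / 23 ≈ 180.13
y: (7·30 + 4·111 + 3·158 + 9·77) / 23 = 1821 / 23 ≈ 79.17

(180.1, 79.2)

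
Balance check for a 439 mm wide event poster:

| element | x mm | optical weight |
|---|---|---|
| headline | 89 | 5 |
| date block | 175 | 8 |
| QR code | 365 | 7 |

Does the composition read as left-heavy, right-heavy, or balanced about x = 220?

balanced

Weights sum to 5 + 8 + 7 = 20.
x: (5·89 + 8·175 + 7·365) / 20 = 4400 / 20 ≈ 220.00
The centroid 220.00 matches the midline at 220, so the layout is balanced.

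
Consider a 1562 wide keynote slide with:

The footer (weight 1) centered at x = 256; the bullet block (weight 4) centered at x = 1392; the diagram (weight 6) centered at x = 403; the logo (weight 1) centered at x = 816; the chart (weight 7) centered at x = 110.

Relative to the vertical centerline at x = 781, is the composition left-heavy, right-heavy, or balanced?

left-heavy

Σw = 1 + 4 + 6 + 1 + 7 = 19.
Σw·x = 1·256 + 4·1392 + 6·403 + 1·816 + 7·110 = 9828, so x̄ = 9828/19 ≈ 517.26.
517.3 vs midline 781 → left-heavy.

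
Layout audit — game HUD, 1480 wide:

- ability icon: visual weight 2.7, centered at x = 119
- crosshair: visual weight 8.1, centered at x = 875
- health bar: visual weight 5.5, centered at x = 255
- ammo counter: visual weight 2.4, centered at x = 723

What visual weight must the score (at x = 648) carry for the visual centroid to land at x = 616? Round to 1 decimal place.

Known weights sum to 2.7 + 8.1 + 5.5 + 2.4 = 18.7; their moment is 2.7·119 + 8.1·875 + 5.5·255 + 2.4·723 = 10546.5.
For the centroid to hit 616: (10546.5 + w·648) / (18.7 + w) = 616.
Rearranging, w·(648 − 616) = 616·18.7 − 10546.5 = 972.7, so w ≈ 972.7/32 = 30.40.

w ≈ 30.4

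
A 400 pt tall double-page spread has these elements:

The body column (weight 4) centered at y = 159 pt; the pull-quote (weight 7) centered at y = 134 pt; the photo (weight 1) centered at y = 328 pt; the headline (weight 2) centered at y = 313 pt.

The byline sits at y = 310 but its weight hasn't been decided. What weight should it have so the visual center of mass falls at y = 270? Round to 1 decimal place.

Existing Σw = 14 (4 + 7 + 1 + 2); existing moment 4·159 + 7·134 + 1·328 + 2·313 = 2528.
Balance at y = 270 requires (2528 + w·310) / (14 + w) = 270.
Solving: w = (270·14 − 2528) / (310 − 270) = 1252 / 40 ≈ 31.30.

w ≈ 31.3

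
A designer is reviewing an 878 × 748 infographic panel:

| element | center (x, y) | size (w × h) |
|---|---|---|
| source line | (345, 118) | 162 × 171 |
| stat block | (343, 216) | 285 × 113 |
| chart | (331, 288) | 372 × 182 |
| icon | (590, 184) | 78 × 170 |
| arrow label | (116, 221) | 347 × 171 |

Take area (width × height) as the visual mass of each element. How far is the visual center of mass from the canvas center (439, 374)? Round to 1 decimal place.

≈ 211.1

Taking area as weight: source line 162·171 = 27702, stat block 285·113 = 32205, chart 372·182 = 67704, icon 78·170 = 13260, arrow label 347·171 = 59337. Sum 200208.
x-moment: 27702·345 + 32205·343 + 67704·331 + 13260·590 + 59337·116 = 57720021; centroid 57720021/200208 ≈ 288.30.
y-moment: 27702·118 + 32205·216 + 67704·288 + 13260·184 + 59337·221 = 45277185; centroid 45277185/200208 ≈ 226.15.
From (439, 374): dx = -150.70, dy = -147.85, so the distance is √(dx²+dy²) ≈ 211.12.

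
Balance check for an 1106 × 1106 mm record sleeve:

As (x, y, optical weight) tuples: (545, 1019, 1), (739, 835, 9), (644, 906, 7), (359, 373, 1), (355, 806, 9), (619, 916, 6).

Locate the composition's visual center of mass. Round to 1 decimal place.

Total weight = 1 + 9 + 7 + 1 + 9 + 6 = 33.
x-moment: 1·545 + 9·739 + 7·644 + 1·359 + 9·355 + 6·619 = 18972; centroid 18972/33 ≈ 574.91.
y-moment: 1·1019 + 9·835 + 7·906 + 1·373 + 9·806 + 6·916 = 27999; centroid 27999/33 ≈ 848.45.

(574.9, 848.5)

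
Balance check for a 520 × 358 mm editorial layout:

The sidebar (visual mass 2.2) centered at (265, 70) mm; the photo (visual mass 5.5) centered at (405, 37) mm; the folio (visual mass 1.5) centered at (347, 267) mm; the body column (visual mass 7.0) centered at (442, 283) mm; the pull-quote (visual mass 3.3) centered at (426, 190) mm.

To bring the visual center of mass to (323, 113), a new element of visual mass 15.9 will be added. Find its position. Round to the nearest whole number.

(227, 40)

With the new element, Σw becomes 2.2 + 5.5 + 1.5 + 7.0 + 3.3 + 15.9 = 35.4.
x: target moment 35.4×323 = 11434.2; current 2.2·265 + 5.5·405 + 1.5·347 + 7.0·442 + 3.3·426 = 7830.8; the new element supplies 3603.4, so x = 3603.4/15.9 ≈ 226.63.
y: target moment 35.4×113 = 4000.2; current 2.2·70 + 5.5·37 + 1.5·267 + 7.0·283 + 3.3·190 = 3366.0; the new element supplies 634.2, so y = 634.2/15.9 ≈ 39.89.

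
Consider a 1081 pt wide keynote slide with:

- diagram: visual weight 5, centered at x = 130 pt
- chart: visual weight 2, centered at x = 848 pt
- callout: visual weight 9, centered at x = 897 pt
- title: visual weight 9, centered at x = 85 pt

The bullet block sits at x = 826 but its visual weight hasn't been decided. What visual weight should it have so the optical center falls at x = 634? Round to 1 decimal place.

w ≈ 24.3

Fixed elements: Σw = 5 + 2 + 9 + 9 = 25, Σw·x = 5·130 + 2·848 + 9·897 + 9·85 = 11184.
Set Σw·x/Σw = 634: (11184 + 826w) = 634·(25 + w).
Solving: w = (634·25 − 11184) / (826 − 634) = 4666 / 192 ≈ 24.30.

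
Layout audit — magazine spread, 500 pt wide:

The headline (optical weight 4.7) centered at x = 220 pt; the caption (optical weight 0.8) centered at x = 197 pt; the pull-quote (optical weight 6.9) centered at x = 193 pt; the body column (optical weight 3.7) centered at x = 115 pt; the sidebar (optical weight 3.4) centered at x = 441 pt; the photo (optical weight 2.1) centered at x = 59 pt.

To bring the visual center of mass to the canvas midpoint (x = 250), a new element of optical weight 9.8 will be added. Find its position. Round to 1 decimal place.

New total weight: (4.7 + 0.8 + 6.9 + 3.7 + 3.4 + 2.1) + 9.8 = 31.4.
x: target moment 31.4×250 = 7850.0; current 4.7·220 + 0.8·197 + 6.9·193 + 3.7·115 + 3.4·441 + 2.1·59 = 4572.1; the new element supplies 3277.9, so x = 3277.9/9.8 ≈ 334.48.

x ≈ 334.5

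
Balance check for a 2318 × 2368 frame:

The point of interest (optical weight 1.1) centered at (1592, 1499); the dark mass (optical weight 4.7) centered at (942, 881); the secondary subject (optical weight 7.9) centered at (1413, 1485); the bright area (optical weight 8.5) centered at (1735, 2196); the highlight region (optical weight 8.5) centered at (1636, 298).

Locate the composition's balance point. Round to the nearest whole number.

Weights sum to 1.1 + 4.7 + 7.9 + 8.5 + 8.5 = 30.7.
x: (1.1·1592 + 4.7·942 + 7.9·1413 + 8.5·1735 + 8.5·1636) / 30.7 = 45994.8 / 30.7 ≈ 1498.20
y: (1.1·1499 + 4.7·881 + 7.9·1485 + 8.5·2196 + 8.5·298) / 30.7 = 38720.1 / 30.7 ≈ 1261.24

(1498, 1261)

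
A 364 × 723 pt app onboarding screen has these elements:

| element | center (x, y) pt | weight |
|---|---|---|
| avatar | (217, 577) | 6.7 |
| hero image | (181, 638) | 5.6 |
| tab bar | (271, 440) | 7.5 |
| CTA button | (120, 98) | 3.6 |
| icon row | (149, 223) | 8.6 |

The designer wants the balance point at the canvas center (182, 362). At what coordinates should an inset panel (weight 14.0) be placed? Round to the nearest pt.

(154, 260)

After adding the inset panel, total weight = 6.7 + 5.6 + 7.5 + 3.6 + 8.6 + 14.0 = 46.0.
x: target moment 46.0×182 = 8372.0; current 6.7·217 + 5.6·181 + 7.5·271 + 3.6·120 + 8.6·149 = 6213.4; the inset panel supplies 2158.6, so x = 2158.6/14.0 ≈ 154.19.
y: target moment 46.0×362 = 16652.0; current 6.7·577 + 5.6·638 + 7.5·440 + 3.6·98 + 8.6·223 = 13009.3; the inset panel supplies 3642.7, so y = 3642.7/14.0 ≈ 260.19.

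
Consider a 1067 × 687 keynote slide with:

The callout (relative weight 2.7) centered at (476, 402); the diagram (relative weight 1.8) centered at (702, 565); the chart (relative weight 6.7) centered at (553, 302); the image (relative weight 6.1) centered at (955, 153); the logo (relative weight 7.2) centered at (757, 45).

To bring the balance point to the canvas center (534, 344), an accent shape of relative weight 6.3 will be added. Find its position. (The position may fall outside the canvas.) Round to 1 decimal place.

After adding the accent shape, total weight = 2.7 + 1.8 + 6.7 + 6.1 + 7.2 + 6.3 = 30.8.
x: target moment 30.8×534 = 16447.2; current 2.7·476 + 1.8·702 + 6.7·553 + 6.1·955 + 7.2·757 = 17529.8; the accent shape supplies -1082.6, so x = -1082.6/6.3 ≈ -171.84.
y: target moment 30.8×344 = 10595.2; current 2.7·402 + 1.8·565 + 6.7·302 + 6.1·153 + 7.2·45 = 5383.1; the accent shape supplies 5212.1, so y = 5212.1/6.3 ≈ 827.32.

(-171.8, 827.3)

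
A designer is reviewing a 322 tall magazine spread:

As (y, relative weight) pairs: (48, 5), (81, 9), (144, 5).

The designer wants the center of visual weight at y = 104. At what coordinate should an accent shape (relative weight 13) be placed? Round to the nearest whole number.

y ≈ 126

New total weight: (5 + 9 + 5) + 13 = 32.
y: need Σw·y = 32·104 = 3328. Existing = 5·48 + 9·81 + 5·144 = 1689. Remainder 1639 / 13 ≈ 126.08.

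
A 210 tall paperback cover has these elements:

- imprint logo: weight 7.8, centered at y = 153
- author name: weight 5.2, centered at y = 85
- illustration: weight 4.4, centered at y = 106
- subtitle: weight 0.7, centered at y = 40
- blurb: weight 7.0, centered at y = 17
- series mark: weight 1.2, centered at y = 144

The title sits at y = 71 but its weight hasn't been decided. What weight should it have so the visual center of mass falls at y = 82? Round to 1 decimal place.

w ≈ 24.1

Existing Σw = 26.3 (7.8 + 5.2 + 4.4 + 0.7 + 7.0 + 1.2); existing moment 7.8·153 + 5.2·85 + 4.4·106 + 0.7·40 + 7.0·17 + 1.2·144 = 2421.6.
Set Σw·y/Σw = 82: (2421.6 + 71w) = 82·(26.3 + w).
Solving: w = (82·26.3 − 2421.6) / (71 − 82) = -265.0 / -11 ≈ 24.09.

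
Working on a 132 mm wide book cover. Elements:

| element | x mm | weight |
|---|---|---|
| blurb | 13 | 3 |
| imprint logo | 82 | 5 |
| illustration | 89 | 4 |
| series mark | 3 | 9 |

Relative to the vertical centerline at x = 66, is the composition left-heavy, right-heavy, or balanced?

left-heavy

Total weight = 3 + 5 + 4 + 9 = 21.
x: (3·13 + 5·82 + 4·89 + 9·3) / 21 = 832 / 21 ≈ 39.62
39.6 vs midline 66 → left-heavy.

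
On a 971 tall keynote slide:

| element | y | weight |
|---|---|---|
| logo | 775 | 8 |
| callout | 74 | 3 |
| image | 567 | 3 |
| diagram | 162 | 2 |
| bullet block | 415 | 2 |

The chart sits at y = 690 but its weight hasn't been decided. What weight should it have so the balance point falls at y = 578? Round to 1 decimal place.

w ≈ 10.1

Known weights sum to 8 + 3 + 3 + 2 + 2 = 18; their moment is 8·775 + 3·74 + 3·567 + 2·162 + 2·415 = 9277.
Set Σw·y/Σw = 578: (9277 + 690w) = 578·(18 + w).
Solving: w = (578·18 − 9277) / (690 − 578) = 1127 / 112 ≈ 10.06.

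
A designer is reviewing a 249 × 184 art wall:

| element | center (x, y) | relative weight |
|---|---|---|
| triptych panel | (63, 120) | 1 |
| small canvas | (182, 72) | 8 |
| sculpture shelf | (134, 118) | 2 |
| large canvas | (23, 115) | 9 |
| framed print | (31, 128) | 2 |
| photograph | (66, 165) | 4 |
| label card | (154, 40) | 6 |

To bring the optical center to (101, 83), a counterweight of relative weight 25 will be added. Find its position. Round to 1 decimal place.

(100.5, 64.3)

With the counterweight, Σw becomes 1 + 8 + 2 + 9 + 2 + 4 + 6 + 25 = 57.
Along x: (3244 + 25·x) / 57 = 101 (existing moment 1·63 + 8·182 + 2·134 + 9·23 + 2·31 + 4·66 + 6·154 = 3244) ⇒ x = (5757 − 3244) / 25 ≈ 100.52.
Along y: (3123 + 25·y) / 57 = 83 (existing moment 1·120 + 8·72 + 2·118 + 9·115 + 2·128 + 4·165 + 6·40 = 3123) ⇒ y = (4731 − 3123) / 25 ≈ 64.32.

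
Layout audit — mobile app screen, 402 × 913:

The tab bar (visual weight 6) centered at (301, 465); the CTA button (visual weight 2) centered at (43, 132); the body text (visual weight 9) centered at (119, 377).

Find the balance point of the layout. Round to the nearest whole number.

Σw = 6 + 2 + 9 = 17.
Σw·x = 6·301 + 2·43 + 9·119 = 2963, so x̄ = 2963/17 ≈ 174.29.
Σw·y = 6·465 + 2·132 + 9·377 = 6447, so ȳ = 6447/17 ≈ 379.24.

(174, 379)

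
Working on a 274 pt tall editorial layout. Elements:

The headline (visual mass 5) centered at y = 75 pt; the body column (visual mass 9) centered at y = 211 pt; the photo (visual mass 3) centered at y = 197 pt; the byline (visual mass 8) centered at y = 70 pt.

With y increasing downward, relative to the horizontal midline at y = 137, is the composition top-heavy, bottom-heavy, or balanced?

Σw = 5 + 9 + 3 + 8 = 25.
Σw·y = 5·75 + 9·211 + 3·197 + 8·70 = 3425, so ȳ = 3425/25 ≈ 137.00.
That equals the midline 137 — balanced.

balanced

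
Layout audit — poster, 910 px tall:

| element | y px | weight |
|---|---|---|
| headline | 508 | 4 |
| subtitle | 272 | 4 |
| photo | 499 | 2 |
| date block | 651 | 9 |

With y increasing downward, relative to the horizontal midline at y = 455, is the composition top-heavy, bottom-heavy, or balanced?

bottom-heavy

Total weight = 4 + 4 + 2 + 9 = 19.
y: (4·508 + 4·272 + 2·499 + 9·651) / 19 = 9977 / 19 ≈ 525.11
Since 525.1 is below (larger y than) 455, the composition reads bottom-heavy.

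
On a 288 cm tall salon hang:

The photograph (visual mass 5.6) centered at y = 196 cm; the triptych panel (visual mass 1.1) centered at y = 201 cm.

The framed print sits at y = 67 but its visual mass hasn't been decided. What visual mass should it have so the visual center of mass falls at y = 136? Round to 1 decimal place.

w ≈ 5.9

Existing Σw = 6.7 (5.6 + 1.1); existing moment 5.6·196 + 1.1·201 = 1318.7.
Set Σw·y/Σw = 136: (1318.7 + 67w) = 136·(6.7 + w).
So w = (136·6.7 − 1318.7)/(67 − 136) = -407.5/-69 ≈ 5.91.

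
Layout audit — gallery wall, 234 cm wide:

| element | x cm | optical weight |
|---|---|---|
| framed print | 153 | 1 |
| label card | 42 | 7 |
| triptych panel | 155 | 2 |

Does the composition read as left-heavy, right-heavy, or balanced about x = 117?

Weights sum to 1 + 7 + 2 = 10.
Σw·x = 1·153 + 7·42 + 2·155 = 757, so x̄ = 757/10 ≈ 75.70.
Since 75.7 is left of 117, the composition reads left-heavy.

left-heavy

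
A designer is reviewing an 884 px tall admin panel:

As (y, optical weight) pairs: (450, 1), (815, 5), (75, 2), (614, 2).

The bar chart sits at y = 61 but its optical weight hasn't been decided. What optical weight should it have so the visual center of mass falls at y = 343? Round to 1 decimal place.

Existing Σw = 10 (1 + 5 + 2 + 2); existing moment 1·450 + 5·815 + 2·75 + 2·614 = 5903.
Balance at y = 343 requires (5903 + w·61) / (10 + w) = 343.
Rearranging, w·(61 − 343) = 343·10 − 5903 = -2473, so w ≈ -2473/-282 = 8.77.

w ≈ 8.8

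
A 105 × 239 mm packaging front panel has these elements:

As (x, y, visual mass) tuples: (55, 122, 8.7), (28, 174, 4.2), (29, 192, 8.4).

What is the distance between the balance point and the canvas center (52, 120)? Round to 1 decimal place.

≈ 41.8 mm

Weights sum to 8.7 + 4.2 + 8.4 = 21.3.
x-moment: 8.7·55 + 4.2·28 + 8.4·29 = 839.7; centroid 839.7/21.3 ≈ 39.42.
y-moment: 8.7·122 + 4.2·174 + 8.4·192 = 3405.0; centroid 3405.0/21.3 ≈ 159.86.
Relative to (52, 120): Δ = (-12.58, 39.86); |Δ| = √(-12.58² + 39.86²) ≈ 41.80.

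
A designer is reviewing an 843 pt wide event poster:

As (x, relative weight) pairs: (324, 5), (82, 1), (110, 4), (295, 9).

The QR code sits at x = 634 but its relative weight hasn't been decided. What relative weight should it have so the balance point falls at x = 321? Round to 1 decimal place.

w ≈ 4.2

Fixed elements: Σw = 5 + 1 + 4 + 9 = 19, Σw·x = 5·324 + 1·82 + 4·110 + 9·295 = 4797.
Balance at x = 321 requires (4797 + w·634) / (19 + w) = 321.
Rearranging, w·(634 − 321) = 321·19 − 4797 = 1302, so w ≈ 1302/313 = 4.16.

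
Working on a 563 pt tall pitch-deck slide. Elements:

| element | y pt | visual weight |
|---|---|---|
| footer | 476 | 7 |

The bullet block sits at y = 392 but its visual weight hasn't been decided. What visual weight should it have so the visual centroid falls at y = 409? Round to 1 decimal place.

w ≈ 27.6

The single fixed element contributes weight 7, moment 7·476 = 3332.
Set Σw·y/Σw = 409: (3332 + 392w) = 409·(7 + w).
Solving: w = (409·7 − 3332) / (392 − 409) = -469 / -17 ≈ 27.59.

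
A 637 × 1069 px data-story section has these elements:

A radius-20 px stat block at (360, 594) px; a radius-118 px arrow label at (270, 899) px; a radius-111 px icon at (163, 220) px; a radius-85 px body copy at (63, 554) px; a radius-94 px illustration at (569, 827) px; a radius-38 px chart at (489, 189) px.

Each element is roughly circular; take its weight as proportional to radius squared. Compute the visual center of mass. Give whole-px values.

(274, 613)

r² weights: stat block 20² = 400, arrow label 118² = 13924, icon 111² = 12321, body copy 85² = 7225, illustration 94² = 8836, chart 38² = 1444. Total = 44150.
x-moment: 400·360 + 13924·270 + 12321·163 + 7225·63 + 8836·569 + 1444·489 = 12100778; centroid 12100778/44150 ≈ 274.08.
y-moment: 400·594 + 13924·899 + 12321·220 + 7225·554 + 8836·827 + 1444·189 = 27048834; centroid 27048834/44150 ≈ 612.66.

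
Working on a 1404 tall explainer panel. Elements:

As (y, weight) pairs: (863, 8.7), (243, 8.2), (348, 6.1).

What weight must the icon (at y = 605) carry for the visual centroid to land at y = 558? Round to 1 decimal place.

w ≈ 25.8

Fixed elements: Σw = 8.7 + 8.2 + 6.1 = 23.0, Σw·y = 8.7·863 + 8.2·243 + 6.1·348 = 11623.5.
Set Σw·y/Σw = 558: (11623.5 + 605w) = 558·(23.0 + w).
Solving: w = (558·23.0 − 11623.5) / (605 − 558) = 1210.5 / 47 ≈ 25.76.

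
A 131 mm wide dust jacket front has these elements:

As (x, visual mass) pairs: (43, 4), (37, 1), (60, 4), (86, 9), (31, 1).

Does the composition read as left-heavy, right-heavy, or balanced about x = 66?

Σw = 4 + 1 + 4 + 9 + 1 = 19.
Σw·x = 4·43 + 1·37 + 4·60 + 9·86 + 1·31 = 1254, so x̄ = 1254/19 ≈ 66.00.
The centroid 66.00 matches the midline at 66, so the layout is balanced.

balanced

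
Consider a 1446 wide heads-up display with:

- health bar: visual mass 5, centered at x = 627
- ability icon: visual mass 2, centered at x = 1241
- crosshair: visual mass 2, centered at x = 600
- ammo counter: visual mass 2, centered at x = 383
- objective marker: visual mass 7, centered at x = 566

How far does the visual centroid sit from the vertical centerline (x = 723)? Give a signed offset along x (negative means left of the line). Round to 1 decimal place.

Total weight = 5 + 2 + 2 + 2 + 7 = 18.
Σw·x = 5·627 + 2·1241 + 2·600 + 2·383 + 7·566 = 11545, so x̄ = 11545/18 ≈ 641.39.
Offset from x = 723: 641.39 − 723 ≈ -81.61.

≈ -81.6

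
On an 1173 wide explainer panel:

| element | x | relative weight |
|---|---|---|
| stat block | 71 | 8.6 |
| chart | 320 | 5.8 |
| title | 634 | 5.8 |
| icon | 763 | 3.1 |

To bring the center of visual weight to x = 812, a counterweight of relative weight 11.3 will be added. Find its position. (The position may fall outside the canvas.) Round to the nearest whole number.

x ≈ 1733

With the counterweight, Σw becomes 8.6 + 5.8 + 5.8 + 3.1 + 11.3 = 34.6.
x: need Σw·x = 34.6·812 = 28095.2. Existing = 8.6·71 + 5.8·320 + 5.8·634 + 3.1·763 = 8509.1. Remainder 19586.1 / 11.3 ≈ 1733.28.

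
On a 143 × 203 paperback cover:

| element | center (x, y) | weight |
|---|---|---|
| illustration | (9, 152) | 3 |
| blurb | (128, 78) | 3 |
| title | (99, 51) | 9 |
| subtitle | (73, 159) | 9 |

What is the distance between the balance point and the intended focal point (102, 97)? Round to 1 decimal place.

Weights sum to 3 + 3 + 9 + 9 = 24.
x-moment: 3·9 + 3·128 + 9·99 + 9·73 = 1959; centroid 1959/24 ≈ 81.62.
y-moment: 3·152 + 3·78 + 9·51 + 9·159 = 2580; centroid 2580/24 ≈ 107.50.
Offset from (102, 97): Δx ≈ -20.38, Δy ≈ 10.50; distance = √(Δx² + Δy²) ≈ 22.92.

≈ 22.9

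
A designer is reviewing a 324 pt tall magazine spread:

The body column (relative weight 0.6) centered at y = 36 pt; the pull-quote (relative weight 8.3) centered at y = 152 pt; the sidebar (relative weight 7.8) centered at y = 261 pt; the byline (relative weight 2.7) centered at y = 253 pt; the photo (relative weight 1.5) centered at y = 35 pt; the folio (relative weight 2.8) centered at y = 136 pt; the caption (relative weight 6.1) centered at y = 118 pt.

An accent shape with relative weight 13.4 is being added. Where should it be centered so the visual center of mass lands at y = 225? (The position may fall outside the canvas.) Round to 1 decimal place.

New total weight: (0.6 + 8.3 + 7.8 + 2.7 + 1.5 + 2.8 + 6.1) + 13.4 = 43.2.
y: target moment 43.2×225 = 9720.0; current 0.6·36 + 8.3·152 + 7.8·261 + 2.7·253 + 1.5·35 + 2.8·136 + 6.1·118 = 5155.2; the accent shape supplies 4564.8, so y = 4564.8/13.4 ≈ 340.66.

y ≈ 340.7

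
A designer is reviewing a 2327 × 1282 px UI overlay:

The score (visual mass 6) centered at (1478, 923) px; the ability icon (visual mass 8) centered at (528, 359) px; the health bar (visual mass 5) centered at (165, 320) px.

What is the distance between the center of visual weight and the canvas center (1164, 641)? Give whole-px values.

≈ 446 px

Weights sum to 6 + 8 + 5 = 19.
Σw·x = 6·1478 + 8·528 + 5·165 = 13917, so x̄ = 13917/19 ≈ 732.47.
Σw·y = 6·923 + 8·359 + 5·320 = 10010, so ȳ = 10010/19 ≈ 526.84.
From (1164, 641): dx = -431.53, dy = -114.16, so the distance is √(dx²+dy²) ≈ 446.37.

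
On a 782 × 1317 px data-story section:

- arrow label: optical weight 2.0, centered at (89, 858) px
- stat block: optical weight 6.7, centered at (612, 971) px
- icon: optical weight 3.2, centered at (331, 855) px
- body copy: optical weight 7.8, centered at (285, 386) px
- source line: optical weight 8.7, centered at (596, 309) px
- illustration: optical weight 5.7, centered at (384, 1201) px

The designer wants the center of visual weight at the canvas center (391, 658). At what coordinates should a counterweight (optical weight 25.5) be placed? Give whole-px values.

(328, 616)

After adding the counterweight, total weight = 2.0 + 6.7 + 3.2 + 7.8 + 8.7 + 5.7 + 25.5 = 59.6.
Along x: (14934.6 + 25.5·x) / 59.6 = 391 (existing moment 2.0·89 + 6.7·612 + 3.2·331 + 7.8·285 + 8.7·596 + 5.7·384 = 14934.6) ⇒ x = (23303.6 − 14934.6) / 25.5 ≈ 328.20.
Along y: (23502.5 + 25.5·y) / 59.6 = 658 (existing moment 2.0·858 + 6.7·971 + 3.2·855 + 7.8·386 + 8.7·309 + 5.7·1201 = 23502.5) ⇒ y = (39216.8 − 23502.5) / 25.5 ≈ 616.25.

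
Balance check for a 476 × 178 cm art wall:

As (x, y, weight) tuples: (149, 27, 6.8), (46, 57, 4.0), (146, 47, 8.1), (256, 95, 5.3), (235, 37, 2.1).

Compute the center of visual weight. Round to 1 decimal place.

Weights sum to 6.8 + 4.0 + 8.1 + 5.3 + 2.1 = 26.3.
x-moment: 6.8·149 + 4.0·46 + 8.1·146 + 5.3·256 + 2.1·235 = 4230.1; centroid 4230.1/26.3 ≈ 160.84.
y-moment: 6.8·27 + 4.0·57 + 8.1·47 + 5.3·95 + 2.1·37 = 1373.5; centroid 1373.5/26.3 ≈ 52.22.

(160.8, 52.2)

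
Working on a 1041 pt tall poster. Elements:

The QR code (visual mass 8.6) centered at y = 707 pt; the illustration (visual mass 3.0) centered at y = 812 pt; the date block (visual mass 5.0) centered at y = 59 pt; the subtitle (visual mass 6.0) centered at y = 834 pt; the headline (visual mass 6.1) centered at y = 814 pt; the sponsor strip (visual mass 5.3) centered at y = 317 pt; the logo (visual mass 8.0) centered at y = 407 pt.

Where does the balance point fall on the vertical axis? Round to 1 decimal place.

Weights sum to 8.6 + 3.0 + 5.0 + 6.0 + 6.1 + 5.3 + 8.0 = 42.0.
y: moment 23716.7 / weight 42.0 ≈ 564.68

y ≈ 564.7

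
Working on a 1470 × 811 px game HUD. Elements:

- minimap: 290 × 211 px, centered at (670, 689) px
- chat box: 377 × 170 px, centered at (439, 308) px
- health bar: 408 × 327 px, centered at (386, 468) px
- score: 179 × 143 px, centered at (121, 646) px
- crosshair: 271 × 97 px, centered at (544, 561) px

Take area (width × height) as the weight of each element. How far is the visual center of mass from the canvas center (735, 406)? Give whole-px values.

Areas → weights: minimap 290·211 = 61190, chat box 377·170 = 64090, health bar 408·327 = 133416, score 179·143 = 25597, crosshair 271·97 = 26287; Σw = 310580.
Σw·x = 61190·670 + 64090·439 + 133416·386 + 25597·121 + 26287·544 = 138028751, so x̄ = 138028751/310580 ≈ 444.42.
Σw·y = 61190·689 + 64090·308 + 133416·468 + 25597·646 + 26287·561 = 155620987, so ȳ = 155620987/310580 ≈ 501.07.
Relative to (735, 406): Δ = (-290.58, 95.07); |Δ| = √(-290.58² + 95.07²) ≈ 305.73.

≈ 306 px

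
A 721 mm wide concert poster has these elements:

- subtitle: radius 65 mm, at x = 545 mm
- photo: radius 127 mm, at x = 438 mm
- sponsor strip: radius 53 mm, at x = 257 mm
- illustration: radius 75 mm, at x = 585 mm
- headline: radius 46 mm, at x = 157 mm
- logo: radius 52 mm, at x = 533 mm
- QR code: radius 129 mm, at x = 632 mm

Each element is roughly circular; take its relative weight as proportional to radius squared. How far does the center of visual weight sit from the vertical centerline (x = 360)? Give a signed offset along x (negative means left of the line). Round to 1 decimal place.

≈ 150.9 mm

r² weights: subtitle 65² = 4225, photo 127² = 16129, sponsor strip 53² = 2809, illustration 75² = 5625, headline 46² = 2116, logo 52² = 2704, QR code 129² = 16641. Total = 50249.
x: moment 25670221 / weight 50249 ≈ 510.86
Against x = 360, that's 510.86 − 360 = 150.86.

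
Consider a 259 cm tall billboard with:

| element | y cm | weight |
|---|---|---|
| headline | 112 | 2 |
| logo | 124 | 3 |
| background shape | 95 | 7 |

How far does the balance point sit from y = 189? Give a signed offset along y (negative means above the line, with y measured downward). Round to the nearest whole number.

Weights sum to 2 + 3 + 7 = 12.
y: (2·112 + 3·124 + 7·95) / 12 = 1261 / 12 ≈ 105.08
Against y = 189, that's 105.08 − 189 = -83.92.

≈ -84 cm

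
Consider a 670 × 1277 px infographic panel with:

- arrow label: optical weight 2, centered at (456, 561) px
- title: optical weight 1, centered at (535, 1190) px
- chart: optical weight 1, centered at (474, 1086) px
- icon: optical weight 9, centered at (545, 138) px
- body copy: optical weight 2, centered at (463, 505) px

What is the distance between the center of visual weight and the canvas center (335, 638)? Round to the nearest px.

Σw = 2 + 1 + 1 + 9 + 2 = 15.
x-moment: 2·456 + 1·535 + 1·474 + 9·545 + 2·463 = 7752; centroid 7752/15 ≈ 516.80.
y-moment: 2·561 + 1·1190 + 1·1086 + 9·138 + 2·505 = 5650; centroid 5650/15 ≈ 376.67.
Relative to (335, 638): Δ = (181.80, -261.33); |Δ| = √(181.80² + -261.33²) ≈ 318.35.

≈ 318 px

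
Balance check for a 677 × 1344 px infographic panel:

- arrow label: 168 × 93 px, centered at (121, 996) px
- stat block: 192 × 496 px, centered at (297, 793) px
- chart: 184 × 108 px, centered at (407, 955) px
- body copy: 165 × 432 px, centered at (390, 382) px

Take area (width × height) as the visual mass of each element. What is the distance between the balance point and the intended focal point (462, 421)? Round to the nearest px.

≈ 292 px

Areas → weights: arrow label 168·93 = 15624, stat block 192·496 = 95232, chart 184·108 = 19872, body copy 165·432 = 71280; Σw = 202008.
Σw·x = 15624·121 + 95232·297 + 19872·407 + 71280·390 = 66061512, so x̄ = 66061512/202008 ≈ 327.02.
Σw·y = 15624·996 + 95232·793 + 19872·955 + 71280·382 = 137287200, so ȳ = 137287200/202008 ≈ 679.61.
From (462, 421): dx = -134.98, dy = 258.61, so the distance is √(dx²+dy²) ≈ 291.72.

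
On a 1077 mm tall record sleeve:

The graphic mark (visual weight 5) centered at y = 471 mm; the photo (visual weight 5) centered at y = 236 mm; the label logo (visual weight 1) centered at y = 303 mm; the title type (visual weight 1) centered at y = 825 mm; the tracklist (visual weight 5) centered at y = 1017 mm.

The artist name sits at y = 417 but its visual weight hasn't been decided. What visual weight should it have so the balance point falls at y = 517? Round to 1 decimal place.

Existing Σw = 17 (5 + 5 + 1 + 1 + 5); existing moment 5·471 + 5·236 + 1·303 + 1·825 + 5·1017 = 9748.
Balance at y = 517 requires (9748 + w·417) / (17 + w) = 517.
Solving: w = (517·17 − 9748) / (417 − 517) = -959 / -100 ≈ 9.59.

w ≈ 9.6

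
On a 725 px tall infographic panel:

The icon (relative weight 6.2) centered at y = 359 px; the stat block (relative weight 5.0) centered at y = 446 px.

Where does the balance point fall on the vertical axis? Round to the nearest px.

Σw = 6.2 + 5.0 = 11.2.
Σw·y = 6.2·359 + 5.0·446 = 4455.8, so ȳ = 4455.8/11.2 ≈ 397.84.

y ≈ 398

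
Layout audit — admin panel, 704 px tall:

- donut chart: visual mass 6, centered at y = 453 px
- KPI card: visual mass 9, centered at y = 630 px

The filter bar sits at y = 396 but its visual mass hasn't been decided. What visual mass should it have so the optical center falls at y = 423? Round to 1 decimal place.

Known weights sum to 6 + 9 = 15; their moment is 6·453 + 9·630 = 8388.
For the centroid to hit 423: (8388 + w·396) / (15 + w) = 423.
Rearranging, w·(396 − 423) = 423·15 − 8388 = -2043, so w ≈ -2043/-27 = 75.67.

w ≈ 75.7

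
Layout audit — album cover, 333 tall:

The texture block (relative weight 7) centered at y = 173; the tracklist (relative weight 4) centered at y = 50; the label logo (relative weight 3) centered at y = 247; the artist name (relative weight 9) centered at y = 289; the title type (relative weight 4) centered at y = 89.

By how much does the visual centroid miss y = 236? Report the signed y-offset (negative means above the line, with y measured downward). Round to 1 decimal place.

≈ -46.8

Total weight = 7 + 4 + 3 + 9 + 4 = 27.
y: (7·173 + 4·50 + 3·247 + 9·289 + 4·89) / 27 = 5109 / 27 ≈ 189.22
Against y = 236, that's 189.22 − 236 = -46.78.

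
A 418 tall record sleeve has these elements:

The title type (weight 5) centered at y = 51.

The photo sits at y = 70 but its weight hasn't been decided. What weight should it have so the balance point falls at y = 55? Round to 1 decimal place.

w ≈ 1.3

Known: weight 5 with moment 5·51 = 255.
Balance at y = 55 requires (255 + w·70) / (5 + w) = 55.
Solving: w = (55·5 − 255) / (70 − 55) = 20 / 15 ≈ 1.33.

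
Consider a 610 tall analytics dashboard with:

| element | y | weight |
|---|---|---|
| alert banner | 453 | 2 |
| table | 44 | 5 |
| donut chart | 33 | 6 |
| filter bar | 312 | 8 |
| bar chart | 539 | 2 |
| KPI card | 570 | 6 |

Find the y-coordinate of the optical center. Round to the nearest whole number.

y ≈ 287

Weights sum to 2 + 5 + 6 + 8 + 2 + 6 = 29.
Σw·y = 2·453 + 5·44 + 6·33 + 8·312 + 2·539 + 6·570 = 8318, so ȳ = 8318/29 ≈ 286.83.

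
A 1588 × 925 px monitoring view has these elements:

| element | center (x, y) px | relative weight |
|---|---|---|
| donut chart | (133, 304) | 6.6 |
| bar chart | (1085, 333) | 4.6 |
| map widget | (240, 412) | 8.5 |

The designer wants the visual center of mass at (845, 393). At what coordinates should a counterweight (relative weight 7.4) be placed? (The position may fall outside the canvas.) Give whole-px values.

After adding the counterweight, total weight = 6.6 + 4.6 + 8.5 + 7.4 = 27.1.
x: need Σw·x = 27.1·845 = 22899.5. Existing = 6.6·133 + 4.6·1085 + 8.5·240 = 7908.8. Remainder 14990.7 / 7.4 ≈ 2025.77.
y: need Σw·y = 27.1·393 = 10650.3. Existing = 6.6·304 + 4.6·333 + 8.5·412 = 7040.2. Remainder 3610.1 / 7.4 ≈ 487.85.

(2026, 488)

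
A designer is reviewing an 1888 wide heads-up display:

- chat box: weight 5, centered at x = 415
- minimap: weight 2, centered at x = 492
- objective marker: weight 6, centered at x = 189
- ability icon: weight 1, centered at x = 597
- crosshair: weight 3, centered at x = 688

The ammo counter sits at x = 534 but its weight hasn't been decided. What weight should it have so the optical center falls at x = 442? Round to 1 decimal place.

w ≈ 7.2

Existing Σw = 17 (5 + 2 + 6 + 1 + 3); existing moment 5·415 + 2·492 + 6·189 + 1·597 + 3·688 = 6854.
Set Σw·x/Σw = 442: (6854 + 534w) = 442·(17 + w).
Rearranging, w·(534 − 442) = 442·17 − 6854 = 660, so w ≈ 660/92 = 7.17.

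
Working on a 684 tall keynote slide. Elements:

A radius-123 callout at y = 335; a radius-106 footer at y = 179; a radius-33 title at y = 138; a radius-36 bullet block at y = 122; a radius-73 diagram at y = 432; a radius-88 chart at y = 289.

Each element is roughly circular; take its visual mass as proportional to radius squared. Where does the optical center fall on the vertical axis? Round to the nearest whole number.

y ≈ 285

Weights ∝ r²: callout 123² = 15129, footer 106² = 11236, title 33² = 1089, bullet block 36² = 1296, diagram 73² = 5329, chart 88² = 7744; Σw = 41823.
y-moment: 15129·335 + 11236·179 + 1089·138 + 1296·122 + 5329·432 + 7744·289 = 11927997; centroid 11927997/41823 ≈ 285.20.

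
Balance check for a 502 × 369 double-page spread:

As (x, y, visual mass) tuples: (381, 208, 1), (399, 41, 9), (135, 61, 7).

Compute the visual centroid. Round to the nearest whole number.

Total weight = 1 + 9 + 7 = 17.
x: (1·381 + 9·399 + 7·135) / 17 = 4917 / 17 ≈ 289.24
y: (1·208 + 9·41 + 7·61) / 17 = 1004 / 17 ≈ 59.06

(289, 59)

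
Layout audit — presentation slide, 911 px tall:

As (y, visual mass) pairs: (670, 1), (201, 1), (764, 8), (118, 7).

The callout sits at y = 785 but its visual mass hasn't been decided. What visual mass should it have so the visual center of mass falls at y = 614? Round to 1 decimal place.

w ≈ 15.4

Fixed elements: Σw = 1 + 1 + 8 + 7 = 17, Σw·y = 1·670 + 1·201 + 8·764 + 7·118 = 7809.
For the centroid to hit 614: (7809 + w·785) / (17 + w) = 614.
Solving: w = (614·17 − 7809) / (785 − 614) = 2629 / 171 ≈ 15.37.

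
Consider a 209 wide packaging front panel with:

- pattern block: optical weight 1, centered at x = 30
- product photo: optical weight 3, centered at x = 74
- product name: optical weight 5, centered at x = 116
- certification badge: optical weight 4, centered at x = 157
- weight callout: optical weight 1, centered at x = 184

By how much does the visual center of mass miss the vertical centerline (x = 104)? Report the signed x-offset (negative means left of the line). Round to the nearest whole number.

≈ 13

Total weight = 1 + 3 + 5 + 4 + 1 = 14.
x-moment: 1·30 + 3·74 + 5·116 + 4·157 + 1·184 = 1644; centroid 1644/14 ≈ 117.43.
Against x = 104, that's 117.43 − 104 = 13.43.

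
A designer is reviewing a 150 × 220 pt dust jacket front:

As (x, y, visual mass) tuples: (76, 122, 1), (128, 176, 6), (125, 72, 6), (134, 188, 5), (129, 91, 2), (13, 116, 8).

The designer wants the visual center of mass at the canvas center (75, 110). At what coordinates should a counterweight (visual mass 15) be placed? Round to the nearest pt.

(40, 71)

After adding the counterweight, total weight = 1 + 6 + 6 + 5 + 2 + 8 + 15 = 43.
x: target moment 43×75 = 3225; current 1·76 + 6·128 + 6·125 + 5·134 + 2·129 + 8·13 = 2626; the counterweight supplies 599, so x = 599/15 ≈ 39.93.
y: target moment 43×110 = 4730; current 1·122 + 6·176 + 6·72 + 5·188 + 2·91 + 8·116 = 3660; the counterweight supplies 1070, so y = 1070/15 ≈ 71.33.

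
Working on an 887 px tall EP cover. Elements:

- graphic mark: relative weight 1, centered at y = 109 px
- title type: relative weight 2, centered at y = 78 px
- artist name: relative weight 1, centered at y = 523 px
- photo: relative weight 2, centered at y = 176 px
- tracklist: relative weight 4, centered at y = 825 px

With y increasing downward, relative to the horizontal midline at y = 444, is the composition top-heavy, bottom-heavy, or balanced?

balanced

Weights sum to 1 + 2 + 1 + 2 + 4 = 10.
y: (1·109 + 2·78 + 1·523 + 2·176 + 4·825) / 10 = 4440 / 10 ≈ 444.00
444.00 = 444 exactly: balanced.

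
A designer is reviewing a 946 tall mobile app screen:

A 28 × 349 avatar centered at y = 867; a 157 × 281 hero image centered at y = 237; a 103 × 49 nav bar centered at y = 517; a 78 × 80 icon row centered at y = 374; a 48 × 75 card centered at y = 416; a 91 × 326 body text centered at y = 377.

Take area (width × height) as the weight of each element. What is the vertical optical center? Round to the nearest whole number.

y ≈ 371

Areas → weights: avatar 28·349 = 9772, hero image 157·281 = 44117, nav bar 103·49 = 5047, icon row 78·80 = 6240, card 48·75 = 3600, body text 91·326 = 29666; Σw = 98442.
y-moment: 9772·867 + 44117·237 + 5047·517 + 6240·374 + 3600·416 + 29666·377 = 36552794; centroid 36552794/98442 ≈ 371.31.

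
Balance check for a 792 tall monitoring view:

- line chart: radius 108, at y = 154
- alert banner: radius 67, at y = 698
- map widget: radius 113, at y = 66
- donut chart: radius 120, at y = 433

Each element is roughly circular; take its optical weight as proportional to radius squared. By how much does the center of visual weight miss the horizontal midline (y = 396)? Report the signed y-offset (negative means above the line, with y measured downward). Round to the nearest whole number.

Weights ∝ r²: line chart 108² = 11664, alert banner 67² = 4489, map widget 113² = 12769, donut chart 120² = 14400; Σw = 43322.
y: (11664·154 + 4489·698 + 12769·66 + 14400·433) / 43322 = 12007532 / 43322 ≈ 277.17
Against y = 396, that's 277.17 − 396 = -118.83.

≈ -119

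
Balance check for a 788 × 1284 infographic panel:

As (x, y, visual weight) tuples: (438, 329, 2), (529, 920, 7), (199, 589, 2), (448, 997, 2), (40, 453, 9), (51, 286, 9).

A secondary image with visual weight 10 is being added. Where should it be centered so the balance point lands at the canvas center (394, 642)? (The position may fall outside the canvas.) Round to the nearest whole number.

(946, 940)

With the secondary image, Σw becomes 2 + 7 + 2 + 2 + 9 + 9 + 10 = 41.
x: need Σw·x = 41·394 = 16154. Existing = 2·438 + 7·529 + 2·199 + 2·448 + 9·40 + 9·51 = 6692. Remainder 9462 / 10 ≈ 946.20.
y: need Σw·y = 41·642 = 26322. Existing = 2·329 + 7·920 + 2·589 + 2·997 + 9·453 + 9·286 = 16921. Remainder 9401 / 10 ≈ 940.10.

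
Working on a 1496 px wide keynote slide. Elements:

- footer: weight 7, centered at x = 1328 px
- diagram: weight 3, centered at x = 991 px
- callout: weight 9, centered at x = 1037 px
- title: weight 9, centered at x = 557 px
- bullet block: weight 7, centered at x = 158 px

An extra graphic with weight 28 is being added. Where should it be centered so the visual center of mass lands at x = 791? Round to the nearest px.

New total weight: (7 + 3 + 9 + 9 + 7) + 28 = 63.
x: target moment 63×791 = 49833; current 7·1328 + 3·991 + 9·1037 + 9·557 + 7·158 = 27721; the extra graphic supplies 22112, so x = 22112/28 ≈ 789.71.

x ≈ 790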